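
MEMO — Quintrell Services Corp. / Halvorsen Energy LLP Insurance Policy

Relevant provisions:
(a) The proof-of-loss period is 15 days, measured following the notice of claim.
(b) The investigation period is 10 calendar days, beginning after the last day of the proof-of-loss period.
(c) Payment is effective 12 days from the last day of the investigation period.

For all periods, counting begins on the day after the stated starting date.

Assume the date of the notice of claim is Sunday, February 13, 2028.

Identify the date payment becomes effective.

The last day of the proof-of-loss period: 15 calendar days after February 13, 2028 is February 28, 2028.
The last day of the investigation period: 10 calendar days after February 28, 2028 is March 9, 2028.
The date payment becomes effective: 12 calendar days after March 9, 2028 is March 21, 2028.

March 21, 2028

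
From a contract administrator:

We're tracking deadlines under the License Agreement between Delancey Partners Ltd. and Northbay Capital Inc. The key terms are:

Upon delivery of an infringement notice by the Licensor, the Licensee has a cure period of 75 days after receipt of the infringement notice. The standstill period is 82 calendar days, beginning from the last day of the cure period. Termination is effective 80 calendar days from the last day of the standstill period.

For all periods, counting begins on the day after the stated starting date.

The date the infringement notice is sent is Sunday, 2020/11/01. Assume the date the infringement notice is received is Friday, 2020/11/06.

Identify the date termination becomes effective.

2021/07/01

Adding 75 calendar days to 2020/11/06 gives 2021/01/20, which is the last day of the cure period.
The last day of the standstill period: 82 calendar days after 2021/01/20 is 2021/04/12.
The date termination becomes effective: 80 calendar days after 2021/04/12 is 2021/07/01.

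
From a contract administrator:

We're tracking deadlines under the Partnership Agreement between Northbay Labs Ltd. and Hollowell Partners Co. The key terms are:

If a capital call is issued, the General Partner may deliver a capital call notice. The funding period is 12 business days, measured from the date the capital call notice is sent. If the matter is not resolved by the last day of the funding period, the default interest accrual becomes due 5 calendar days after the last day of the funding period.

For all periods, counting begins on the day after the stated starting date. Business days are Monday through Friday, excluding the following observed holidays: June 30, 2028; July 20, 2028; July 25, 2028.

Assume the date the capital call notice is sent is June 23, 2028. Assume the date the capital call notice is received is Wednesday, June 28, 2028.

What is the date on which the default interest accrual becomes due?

The last day of the funding period: 12 business days after Friday, June 23, 2028, skipping weekends and the listed holiday on Jun 30 — Jun 26, Jun 27, Jun 28, Jun 29, …, Jul 10, Jul 11, Jul 12 — lands on Wednesday, July 12, 2028.
The date on which the default interest accrual becomes due: July 12, 2028 + 5 days = July 17, 2028.

July 17, 2028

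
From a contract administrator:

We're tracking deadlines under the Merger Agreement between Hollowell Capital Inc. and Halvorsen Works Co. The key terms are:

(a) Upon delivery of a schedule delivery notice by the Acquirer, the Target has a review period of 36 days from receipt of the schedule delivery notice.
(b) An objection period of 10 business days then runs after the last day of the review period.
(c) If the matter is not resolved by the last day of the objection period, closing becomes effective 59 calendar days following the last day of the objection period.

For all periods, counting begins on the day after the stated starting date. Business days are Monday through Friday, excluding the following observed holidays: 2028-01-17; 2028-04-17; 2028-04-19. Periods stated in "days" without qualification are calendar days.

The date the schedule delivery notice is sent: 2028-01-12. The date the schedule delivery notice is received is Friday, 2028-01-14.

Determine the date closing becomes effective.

2028-05-01

The last day of the review period: 36 calendar days after 2028-01-14 is 2028-02-19.
The last day of the objection period: 10 business days after Saturday, 2028-02-19, skipping weekends — Feb 21, Feb 22, Feb 23, Feb 24, Feb 25, Feb 28, Feb 29, Mar 1, Mar 2, Mar 3 — lands on Friday, 2028-03-03.
Adding 59 calendar days to 2028-03-03 gives 2028-05-01, which is the date closing becomes effective.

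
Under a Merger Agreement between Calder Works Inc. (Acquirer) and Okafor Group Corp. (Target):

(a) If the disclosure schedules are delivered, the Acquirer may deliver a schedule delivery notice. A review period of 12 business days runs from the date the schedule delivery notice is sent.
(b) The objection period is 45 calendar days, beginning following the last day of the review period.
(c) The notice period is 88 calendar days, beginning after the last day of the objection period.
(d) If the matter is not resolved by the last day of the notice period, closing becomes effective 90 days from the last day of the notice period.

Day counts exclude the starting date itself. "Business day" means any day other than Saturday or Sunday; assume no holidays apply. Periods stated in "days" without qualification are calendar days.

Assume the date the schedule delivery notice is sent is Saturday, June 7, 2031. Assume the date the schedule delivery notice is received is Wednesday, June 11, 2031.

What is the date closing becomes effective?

February 2, 2032

The last day of the review period: 12 business days after Saturday, June 7, 2031, skipping weekends — Jun 9, Jun 10, Jun 11, Jun 12, …, Jun 20, Jun 23, Jun 24 — lands on Tuesday, June 24, 2031.
Adding 45 calendar days to June 24, 2031 gives August 8, 2031, which is the last day of the objection period.
The last day of the notice period: 88 calendar days after August 8, 2031 is November 4, 2031.
Adding 90 calendar days to November 4, 2031 gives February 2, 2032, which is the date closing becomes effective.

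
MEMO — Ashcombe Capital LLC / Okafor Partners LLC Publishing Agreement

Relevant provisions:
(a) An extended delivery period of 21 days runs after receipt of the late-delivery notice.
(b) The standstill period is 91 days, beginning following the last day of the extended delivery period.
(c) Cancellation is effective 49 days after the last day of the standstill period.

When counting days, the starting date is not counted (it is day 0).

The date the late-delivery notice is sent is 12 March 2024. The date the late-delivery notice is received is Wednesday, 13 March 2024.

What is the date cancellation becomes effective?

21 August 2024

The last day of the extended delivery period: 21 calendar days after 13 March 2024 is 3 April 2024.
Adding 91 calendar days to 3 April 2024 gives 3 July 2024, which is the last day of the standstill period.
Adding 49 calendar days to 3 July 2024 gives 21 August 2024, which is the date cancellation becomes effective.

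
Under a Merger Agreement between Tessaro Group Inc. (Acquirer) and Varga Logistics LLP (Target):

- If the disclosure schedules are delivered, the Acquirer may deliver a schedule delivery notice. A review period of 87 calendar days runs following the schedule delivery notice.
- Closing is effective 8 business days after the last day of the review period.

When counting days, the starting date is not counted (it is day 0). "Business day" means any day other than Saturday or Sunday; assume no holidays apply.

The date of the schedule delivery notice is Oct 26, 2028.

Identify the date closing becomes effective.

Jan 31, 2029

The last day of the review period: Oct 26, 2028 + 87 days = Jan 21, 2029.
The date closing becomes effective: 8 business days after Sunday, Jan 21, 2029, skipping weekends — Jan 22, Jan 23, Jan 24, Jan 25, Jan 26, Jan 29, Jan 30, Jan 31 — lands on Wednesday, Jan 31, 2029.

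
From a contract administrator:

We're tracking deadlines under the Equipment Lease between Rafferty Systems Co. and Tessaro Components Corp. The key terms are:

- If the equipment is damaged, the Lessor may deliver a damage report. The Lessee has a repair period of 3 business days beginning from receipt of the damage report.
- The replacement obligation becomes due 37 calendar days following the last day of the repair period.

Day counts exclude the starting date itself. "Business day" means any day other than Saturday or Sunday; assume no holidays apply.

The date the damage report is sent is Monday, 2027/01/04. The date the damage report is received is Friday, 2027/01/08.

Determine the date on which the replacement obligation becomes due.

The last day of the repair period: 3 business days after Friday, 2027/01/08, skipping weekends — Jan 11, Jan 12, Jan 13 — lands on Wednesday, 2027/01/13.
Adding 37 calendar days to 2027/01/13 gives 2027/02/19, which is the date on which the replacement obligation becomes due.

2027/02/19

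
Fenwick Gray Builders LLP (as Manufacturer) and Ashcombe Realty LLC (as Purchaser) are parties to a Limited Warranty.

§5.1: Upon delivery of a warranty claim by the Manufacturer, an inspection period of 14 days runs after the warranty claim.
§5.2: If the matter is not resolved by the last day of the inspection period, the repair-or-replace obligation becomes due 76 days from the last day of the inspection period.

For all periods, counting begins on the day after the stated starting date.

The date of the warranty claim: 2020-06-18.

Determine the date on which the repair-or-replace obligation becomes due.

The last day of the inspection period: 2020-06-18 + 14 days = 2020-07-02.
The date on which the repair-or-replace obligation becomes due: 2020-07-02 + 76 days = 2020-09-16.

2020-09-16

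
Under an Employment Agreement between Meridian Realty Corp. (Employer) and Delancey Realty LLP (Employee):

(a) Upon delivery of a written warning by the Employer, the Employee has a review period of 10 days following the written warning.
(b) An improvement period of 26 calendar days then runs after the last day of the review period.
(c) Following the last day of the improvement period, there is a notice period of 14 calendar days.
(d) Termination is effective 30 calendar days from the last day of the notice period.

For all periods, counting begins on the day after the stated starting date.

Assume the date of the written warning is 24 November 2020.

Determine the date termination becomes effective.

12 February 2021

The last day of the review period: 24 November 2020 + 10 days = 4 December 2020.
The last day of the improvement period: 26 calendar days after 4 December 2020 is 30 December 2020.
The last day of the notice period: 30 December 2020 + 14 days = 13 January 2021.
The date termination becomes effective: 13 January 2021 + 30 days = 12 February 2021.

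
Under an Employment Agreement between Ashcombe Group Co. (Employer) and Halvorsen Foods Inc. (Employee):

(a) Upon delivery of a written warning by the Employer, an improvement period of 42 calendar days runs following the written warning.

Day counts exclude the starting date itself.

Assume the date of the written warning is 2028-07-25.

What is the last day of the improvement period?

2028-09-05

The last day of the improvement period: 42 calendar days after 2028-07-25 is 2028-09-05.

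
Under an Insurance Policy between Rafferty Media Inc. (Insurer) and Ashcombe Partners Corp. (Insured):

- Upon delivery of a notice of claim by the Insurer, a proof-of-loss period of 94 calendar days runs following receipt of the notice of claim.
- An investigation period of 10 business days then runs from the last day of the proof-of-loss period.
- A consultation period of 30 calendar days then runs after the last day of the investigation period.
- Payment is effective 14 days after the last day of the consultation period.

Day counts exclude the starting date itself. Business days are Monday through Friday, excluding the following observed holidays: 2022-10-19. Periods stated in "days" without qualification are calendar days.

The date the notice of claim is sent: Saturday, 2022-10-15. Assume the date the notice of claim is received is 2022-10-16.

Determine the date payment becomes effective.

2023-03-17

The last day of the proof-of-loss period: 94 calendar days after 2022-10-16 is 2023-01-18.
The last day of the investigation period: counting 10 business days from Wednesday, 2023-01-18 (Jan 19, Jan 20, Jan 23, Jan 24, Jan 25, Jan 26, Jan 27, Jan 30, Jan 31, Feb 1, skipping weekends) reaches Wednesday, 2023-02-01.
The last day of the consultation period: 30 calendar days after 2023-02-01 is 2023-03-03.
The date payment becomes effective: 14 calendar days after 2023-03-03 is 2023-03-17.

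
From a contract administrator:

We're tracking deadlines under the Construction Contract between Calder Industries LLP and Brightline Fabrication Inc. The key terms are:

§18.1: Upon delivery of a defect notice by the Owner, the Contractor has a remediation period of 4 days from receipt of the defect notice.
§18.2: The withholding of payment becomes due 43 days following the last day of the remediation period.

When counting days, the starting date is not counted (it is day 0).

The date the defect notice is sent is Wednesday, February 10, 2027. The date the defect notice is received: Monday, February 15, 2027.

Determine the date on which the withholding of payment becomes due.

Adding 4 calendar days to February 15, 2027 gives February 19, 2027, which is the last day of the remediation period.
The date on which the withholding of payment becomes due: 43 calendar days after February 19, 2027 is April 3, 2027.

April 3, 2027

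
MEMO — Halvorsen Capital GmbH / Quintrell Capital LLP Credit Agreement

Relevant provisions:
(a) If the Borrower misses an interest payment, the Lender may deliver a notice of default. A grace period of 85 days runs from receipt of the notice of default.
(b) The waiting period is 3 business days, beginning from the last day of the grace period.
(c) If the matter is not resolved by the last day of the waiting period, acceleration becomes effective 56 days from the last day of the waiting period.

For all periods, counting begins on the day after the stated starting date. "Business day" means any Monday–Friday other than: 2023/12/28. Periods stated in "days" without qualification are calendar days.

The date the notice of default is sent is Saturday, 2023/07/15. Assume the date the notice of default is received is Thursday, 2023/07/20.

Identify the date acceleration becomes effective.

2023/12/13

The last day of the grace period: 2023/07/20 + 85 days = 2023/10/13.
The last day of the waiting period: 3 business days after Friday, 2023/10/13, skipping weekends — Oct 16, Oct 17, Oct 18 — lands on Wednesday, 2023/10/18.
The date acceleration becomes effective: 56 calendar days after 2023/10/18 is 2023/12/13.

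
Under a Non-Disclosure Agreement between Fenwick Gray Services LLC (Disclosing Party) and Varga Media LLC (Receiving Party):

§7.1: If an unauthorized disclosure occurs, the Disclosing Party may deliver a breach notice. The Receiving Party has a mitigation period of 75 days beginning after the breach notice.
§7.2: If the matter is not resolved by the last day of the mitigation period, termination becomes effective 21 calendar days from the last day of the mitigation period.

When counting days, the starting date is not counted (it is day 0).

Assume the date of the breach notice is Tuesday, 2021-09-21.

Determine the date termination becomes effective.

2021-12-26

Adding 75 calendar days to 2021-09-21 gives 2021-12-05, which is the last day of the mitigation period.
The date termination becomes effective: 21 calendar days after 2021-12-05 is 2021-12-26.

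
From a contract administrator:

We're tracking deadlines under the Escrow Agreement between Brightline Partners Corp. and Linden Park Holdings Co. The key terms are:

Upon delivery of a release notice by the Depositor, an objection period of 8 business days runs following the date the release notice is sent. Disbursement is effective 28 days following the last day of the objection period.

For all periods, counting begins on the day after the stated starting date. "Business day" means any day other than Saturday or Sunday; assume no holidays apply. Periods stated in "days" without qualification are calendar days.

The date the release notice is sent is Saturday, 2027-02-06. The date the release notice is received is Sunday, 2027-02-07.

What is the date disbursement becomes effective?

2027-03-17

The last day of the objection period: counting 8 business days from Saturday, 2027-02-06 (Feb 8, Feb 9, Feb 10, Feb 11, Feb 12, Feb 15, Feb 16, Feb 17, skipping weekends) reaches Wednesday, 2027-02-17.
The date disbursement becomes effective: 2027-02-17 + 28 days = 2027-03-17.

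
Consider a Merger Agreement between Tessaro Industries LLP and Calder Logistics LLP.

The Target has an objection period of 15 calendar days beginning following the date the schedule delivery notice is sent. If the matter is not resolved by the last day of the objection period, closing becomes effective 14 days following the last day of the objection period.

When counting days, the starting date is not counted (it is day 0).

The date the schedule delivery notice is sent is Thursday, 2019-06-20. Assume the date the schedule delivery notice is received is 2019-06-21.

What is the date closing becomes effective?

Adding 15 calendar days to 2019-06-20 gives 2019-07-05, which is the last day of the objection period.
The date closing becomes effective: 14 calendar days after 2019-07-05 is 2019-07-19.

2019-07-19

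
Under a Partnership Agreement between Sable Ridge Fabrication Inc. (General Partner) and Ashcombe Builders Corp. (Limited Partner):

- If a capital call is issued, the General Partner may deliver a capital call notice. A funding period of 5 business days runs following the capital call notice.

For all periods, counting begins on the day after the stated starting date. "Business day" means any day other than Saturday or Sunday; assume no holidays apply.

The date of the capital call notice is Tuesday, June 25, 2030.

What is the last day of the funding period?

The last day of the funding period: counting 5 business days from Tuesday, June 25, 2030 (Jun 26, Jun 27, Jun 28, Jul 1, Jul 2, skipping weekends) reaches Tuesday, July 2, 2030.

July 2, 2030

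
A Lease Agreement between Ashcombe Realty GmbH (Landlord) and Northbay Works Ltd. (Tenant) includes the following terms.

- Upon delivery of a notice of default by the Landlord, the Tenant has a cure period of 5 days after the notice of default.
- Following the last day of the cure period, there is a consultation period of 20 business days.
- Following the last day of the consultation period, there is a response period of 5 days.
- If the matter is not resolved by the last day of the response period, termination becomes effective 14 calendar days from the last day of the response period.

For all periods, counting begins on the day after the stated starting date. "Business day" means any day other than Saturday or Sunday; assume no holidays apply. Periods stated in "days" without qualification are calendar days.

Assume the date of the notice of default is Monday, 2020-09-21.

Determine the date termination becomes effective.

The last day of the cure period: 5 calendar days after 2020-09-21 is 2020-09-26.
From Saturday, 2020-09-26, 20 business days (Sep 28, Sep 29, Sep 30, Oct 1, …, Oct 21, Oct 22, Oct 23, skipping weekends) brings us to Friday, 2020-10-23, which is the last day of the consultation period.
The last day of the response period: 5 calendar days after 2020-10-23 is 2020-10-28.
The date termination becomes effective: 2020-10-28 + 14 days = 2020-11-11.

2020-11-11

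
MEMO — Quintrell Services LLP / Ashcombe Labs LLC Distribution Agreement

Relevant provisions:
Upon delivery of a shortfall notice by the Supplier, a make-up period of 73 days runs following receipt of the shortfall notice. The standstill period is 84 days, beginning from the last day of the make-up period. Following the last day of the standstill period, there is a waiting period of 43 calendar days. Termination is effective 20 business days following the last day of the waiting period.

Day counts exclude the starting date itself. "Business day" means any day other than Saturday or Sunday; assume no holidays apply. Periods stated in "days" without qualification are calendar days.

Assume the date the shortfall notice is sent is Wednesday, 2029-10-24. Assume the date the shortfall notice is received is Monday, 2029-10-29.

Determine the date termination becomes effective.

Adding 73 calendar days to 2029-10-29 gives 2030-01-10, which is the last day of the make-up period.
Adding 84 calendar days to 2030-01-10 gives 2030-04-04, which is the last day of the standstill period.
The last day of the waiting period: 43 calendar days after 2030-04-04 is 2030-05-17.
The date termination becomes effective: counting 20 business days from Friday, 2030-05-17 (May 20, May 21, May 22, May 23, …, Jun 12, Jun 13, Jun 14, skipping weekends) reaches Friday, 2030-06-14.

2030-06-14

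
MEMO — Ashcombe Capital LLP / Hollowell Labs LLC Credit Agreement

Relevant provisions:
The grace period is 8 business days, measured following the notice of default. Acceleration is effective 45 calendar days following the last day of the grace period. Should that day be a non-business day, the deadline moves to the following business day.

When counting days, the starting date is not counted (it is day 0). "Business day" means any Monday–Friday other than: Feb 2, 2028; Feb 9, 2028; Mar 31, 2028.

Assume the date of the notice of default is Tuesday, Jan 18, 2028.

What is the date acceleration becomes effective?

The last day of the grace period: counting 8 business days from Tuesday, Jan 18, 2028 (Jan 19, Jan 20, Jan 21, Jan 24, Jan 25, Jan 26, Jan 27, Jan 28, skipping weekends) reaches Friday, Jan 28, 2028.
The date acceleration becomes effective: Jan 28, 2028 + 45 days = Mar 13, 2028. Mar 13, 2028 is a Monday and is not a listed holiday, so no roll-forward applies.

Mar 13, 2028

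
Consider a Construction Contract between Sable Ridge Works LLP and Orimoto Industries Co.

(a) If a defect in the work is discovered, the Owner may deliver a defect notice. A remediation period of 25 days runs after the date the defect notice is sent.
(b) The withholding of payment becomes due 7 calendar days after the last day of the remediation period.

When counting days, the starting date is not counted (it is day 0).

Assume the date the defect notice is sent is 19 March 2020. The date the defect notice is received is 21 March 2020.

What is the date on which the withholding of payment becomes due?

20 April 2020

The last day of the remediation period: 25 calendar days after 19 March 2020 is 13 April 2020.
Adding 7 calendar days to 13 April 2020 gives 20 April 2020, which is the date on which the withholding of payment becomes due.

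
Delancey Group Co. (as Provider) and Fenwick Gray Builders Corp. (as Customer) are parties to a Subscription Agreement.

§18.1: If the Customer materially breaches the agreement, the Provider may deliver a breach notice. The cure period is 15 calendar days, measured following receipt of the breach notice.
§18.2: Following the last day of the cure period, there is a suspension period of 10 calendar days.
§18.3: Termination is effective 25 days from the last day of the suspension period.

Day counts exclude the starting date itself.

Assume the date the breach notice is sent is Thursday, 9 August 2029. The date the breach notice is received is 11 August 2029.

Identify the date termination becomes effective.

The last day of the cure period: 11 August 2029 + 15 days = 26 August 2029.
The last day of the suspension period: 26 August 2029 + 10 days = 5 September 2029.
The date termination becomes effective: 25 calendar days after 5 September 2029 is 30 September 2029.

30 September 2029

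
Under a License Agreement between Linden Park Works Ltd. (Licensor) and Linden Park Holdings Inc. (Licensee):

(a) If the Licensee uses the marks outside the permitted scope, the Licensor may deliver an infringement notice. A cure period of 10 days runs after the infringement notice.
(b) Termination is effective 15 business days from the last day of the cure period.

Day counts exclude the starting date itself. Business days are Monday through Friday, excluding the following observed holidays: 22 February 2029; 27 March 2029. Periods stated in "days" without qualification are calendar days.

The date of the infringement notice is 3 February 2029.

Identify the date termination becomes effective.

7 March 2029

The last day of the cure period: 10 calendar days after 3 February 2029 is 13 February 2029.
From Tuesday, 13 February 2029, 15 business days (Feb 14, Feb 15, Feb 16, Feb 19, …, Mar 5, Mar 6, Mar 7, skipping weekends and the listed holiday on Feb 22) brings us to Wednesday, 7 March 2029, which is the date termination becomes effective.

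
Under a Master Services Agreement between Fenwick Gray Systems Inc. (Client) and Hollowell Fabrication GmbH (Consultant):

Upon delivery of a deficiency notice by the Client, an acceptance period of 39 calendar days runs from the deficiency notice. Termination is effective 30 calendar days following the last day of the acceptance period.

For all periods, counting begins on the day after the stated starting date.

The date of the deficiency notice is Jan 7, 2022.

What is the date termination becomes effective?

Adding 39 calendar days to Jan 7, 2022 gives Feb 15, 2022, which is the last day of the acceptance period.
The date termination becomes effective: Feb 15, 2022 + 30 days = Mar 17, 2022.

Mar 17, 2022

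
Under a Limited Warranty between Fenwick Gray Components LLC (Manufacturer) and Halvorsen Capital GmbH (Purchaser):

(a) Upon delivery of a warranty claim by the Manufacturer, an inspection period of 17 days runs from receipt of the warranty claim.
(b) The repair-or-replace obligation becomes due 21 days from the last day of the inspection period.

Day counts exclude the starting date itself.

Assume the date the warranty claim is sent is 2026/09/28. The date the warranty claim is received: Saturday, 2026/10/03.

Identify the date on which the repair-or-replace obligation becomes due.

The last day of the inspection period: 2026/10/03 + 17 days = 2026/10/20.
The date on which the repair-or-replace obligation becomes due: 2026/10/20 + 21 days = 2026/11/10.

2026/11/10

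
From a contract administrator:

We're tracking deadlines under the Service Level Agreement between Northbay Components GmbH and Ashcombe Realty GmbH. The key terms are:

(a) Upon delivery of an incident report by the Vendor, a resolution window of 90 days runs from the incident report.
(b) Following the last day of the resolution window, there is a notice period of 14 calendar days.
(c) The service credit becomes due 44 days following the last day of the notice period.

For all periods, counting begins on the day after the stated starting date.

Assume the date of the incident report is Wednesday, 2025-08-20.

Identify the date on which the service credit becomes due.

2026-01-15

Adding 90 calendar days to 2025-08-20 gives 2025-11-18, which is the last day of the resolution window.
The last day of the notice period: 14 calendar days after 2025-11-18 is 2025-12-02.
The date on which the service credit becomes due: 2025-12-02 + 44 days = 2026-01-15.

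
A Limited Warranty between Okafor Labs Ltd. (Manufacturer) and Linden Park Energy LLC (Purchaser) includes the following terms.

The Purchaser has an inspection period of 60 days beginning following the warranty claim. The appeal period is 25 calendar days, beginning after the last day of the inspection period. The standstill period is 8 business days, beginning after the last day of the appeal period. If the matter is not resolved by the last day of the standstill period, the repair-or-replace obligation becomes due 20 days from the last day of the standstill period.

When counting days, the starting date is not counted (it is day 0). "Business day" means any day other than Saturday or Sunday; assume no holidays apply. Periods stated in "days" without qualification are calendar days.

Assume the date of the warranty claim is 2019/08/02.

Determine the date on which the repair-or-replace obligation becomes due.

2019/11/26

The last day of the inspection period: 2019/08/02 + 60 days = 2019/10/01.
Adding 25 calendar days to 2019/10/01 gives 2019/10/26, which is the last day of the appeal period.
From Saturday, 2019/10/26, 8 business days (Oct 28, Oct 29, Oct 30, Oct 31, Nov 1, Nov 4, Nov 5, Nov 6, skipping weekends) brings us to Wednesday, 2019/11/06, which is the last day of the standstill period.
Adding 20 calendar days to 2019/11/06 gives 2019/11/26, which is the date on which the repair-or-replace obligation becomes due.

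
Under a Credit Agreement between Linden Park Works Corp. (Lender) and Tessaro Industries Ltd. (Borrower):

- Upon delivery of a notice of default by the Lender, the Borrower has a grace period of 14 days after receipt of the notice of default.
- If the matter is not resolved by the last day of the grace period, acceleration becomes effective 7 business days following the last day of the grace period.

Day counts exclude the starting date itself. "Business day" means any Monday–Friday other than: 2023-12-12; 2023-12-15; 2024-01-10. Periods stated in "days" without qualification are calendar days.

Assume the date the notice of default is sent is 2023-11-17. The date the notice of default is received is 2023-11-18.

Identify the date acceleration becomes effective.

The last day of the grace period: 14 calendar days after 2023-11-18 is 2023-12-02.
The date acceleration becomes effective: counting 7 business days from Saturday, 2023-12-02 (Dec 4, Dec 5, Dec 6, Dec 7, Dec 8, Dec 11, Dec 13, skipping weekends and the listed holiday on Dec 12) reaches Wednesday, 2023-12-13.

2023-12-13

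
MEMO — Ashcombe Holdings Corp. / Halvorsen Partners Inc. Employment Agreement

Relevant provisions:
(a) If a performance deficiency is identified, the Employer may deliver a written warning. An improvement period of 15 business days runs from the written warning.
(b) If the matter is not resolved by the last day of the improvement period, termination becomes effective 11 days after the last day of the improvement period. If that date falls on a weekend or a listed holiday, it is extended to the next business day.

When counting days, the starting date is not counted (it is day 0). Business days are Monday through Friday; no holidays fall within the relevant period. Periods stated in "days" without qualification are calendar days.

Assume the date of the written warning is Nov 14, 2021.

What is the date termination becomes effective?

The last day of the improvement period: counting 15 business days from Sunday, Nov 14, 2021 (Nov 15, Nov 16, Nov 17, Nov 18, …, Dec 1, Dec 2, Dec 3, skipping weekends) reaches Friday, Dec 3, 2021.
Adding 11 calendar days to Dec 3, 2021 gives Dec 14, 2021, which is the date termination becomes effective. Dec 14, 2021 is a Tuesday, so no roll-forward applies.

Dec 14, 2021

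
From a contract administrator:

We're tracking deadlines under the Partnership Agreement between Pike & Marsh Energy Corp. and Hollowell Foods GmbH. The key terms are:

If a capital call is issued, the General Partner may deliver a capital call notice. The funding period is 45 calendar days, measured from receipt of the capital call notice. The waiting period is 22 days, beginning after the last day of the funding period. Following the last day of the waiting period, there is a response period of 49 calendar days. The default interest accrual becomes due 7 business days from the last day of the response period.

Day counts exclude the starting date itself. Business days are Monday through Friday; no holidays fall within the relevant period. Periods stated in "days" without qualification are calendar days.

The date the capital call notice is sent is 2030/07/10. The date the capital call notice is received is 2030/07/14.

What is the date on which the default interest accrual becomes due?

2030/11/18

The last day of the funding period: 2030/07/14 + 45 days = 2030/08/28.
The last day of the waiting period: 22 calendar days after 2030/08/28 is 2030/09/19.
The last day of the response period: 49 calendar days after 2030/09/19 is 2030/11/07.
The date on which the default interest accrual becomes due: counting 7 business days from Thursday, 2030/11/07 (Nov 8, Nov 11, Nov 12, Nov 13, Nov 14, Nov 15, Nov 18, skipping weekends) reaches Monday, 2030/11/18.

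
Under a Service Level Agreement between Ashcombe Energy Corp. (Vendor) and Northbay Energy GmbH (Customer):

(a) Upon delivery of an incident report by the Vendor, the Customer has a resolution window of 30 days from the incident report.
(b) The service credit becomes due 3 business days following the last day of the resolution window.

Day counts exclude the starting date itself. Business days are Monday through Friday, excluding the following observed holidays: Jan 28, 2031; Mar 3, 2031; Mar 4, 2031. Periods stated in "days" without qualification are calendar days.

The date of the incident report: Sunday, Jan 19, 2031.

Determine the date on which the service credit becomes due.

The last day of the resolution window: 30 calendar days after Jan 19, 2031 is Feb 18, 2031.
The date on which the service credit becomes due: 3 business days after Tuesday, Feb 18, 2031, skipping weekends — Feb 19, Feb 20, Feb 21 — lands on Friday, Feb 21, 2031.

Feb 21, 2031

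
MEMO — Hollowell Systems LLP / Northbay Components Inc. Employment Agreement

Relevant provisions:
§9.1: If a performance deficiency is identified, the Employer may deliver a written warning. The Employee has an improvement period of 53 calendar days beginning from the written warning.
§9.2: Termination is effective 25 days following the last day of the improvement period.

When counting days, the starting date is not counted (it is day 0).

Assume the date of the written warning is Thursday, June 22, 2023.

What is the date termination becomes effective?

September 8, 2023

The last day of the improvement period: June 22, 2023 + 53 days = August 14, 2023.
The date termination becomes effective: August 14, 2023 + 25 days = September 8, 2023.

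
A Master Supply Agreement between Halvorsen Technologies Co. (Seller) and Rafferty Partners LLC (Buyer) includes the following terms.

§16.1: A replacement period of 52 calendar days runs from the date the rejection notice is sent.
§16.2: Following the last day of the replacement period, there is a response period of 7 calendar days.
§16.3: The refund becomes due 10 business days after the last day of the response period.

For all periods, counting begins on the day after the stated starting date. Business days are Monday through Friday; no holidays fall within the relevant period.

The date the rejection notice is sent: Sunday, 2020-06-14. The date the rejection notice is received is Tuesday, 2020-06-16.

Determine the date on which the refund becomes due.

Adding 52 calendar days to 2020-06-14 gives 2020-08-05, which is the last day of the replacement period.
The last day of the response period: 2020-08-05 + 7 days = 2020-08-12.
From Wednesday, 2020-08-12, 10 business days (Aug 13, Aug 14, Aug 17, Aug 18, Aug 19, Aug 20, Aug 21, Aug 24, Aug 25, Aug 26, skipping weekends) brings us to Wednesday, 2020-08-26, which is the date on which the refund becomes due.

2020-08-26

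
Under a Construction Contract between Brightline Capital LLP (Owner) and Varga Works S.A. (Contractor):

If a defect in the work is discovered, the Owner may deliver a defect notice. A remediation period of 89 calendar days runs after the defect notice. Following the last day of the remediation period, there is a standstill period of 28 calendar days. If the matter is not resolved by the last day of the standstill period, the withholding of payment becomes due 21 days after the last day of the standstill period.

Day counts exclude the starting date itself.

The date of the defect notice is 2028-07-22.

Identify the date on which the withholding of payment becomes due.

2028-12-07

Adding 89 calendar days to 2028-07-22 gives 2028-10-19, which is the last day of the remediation period.
The last day of the standstill period: 28 calendar days after 2028-10-19 is 2028-11-16.
The date on which the withholding of payment becomes due: 2028-11-16 + 21 days = 2028-12-07.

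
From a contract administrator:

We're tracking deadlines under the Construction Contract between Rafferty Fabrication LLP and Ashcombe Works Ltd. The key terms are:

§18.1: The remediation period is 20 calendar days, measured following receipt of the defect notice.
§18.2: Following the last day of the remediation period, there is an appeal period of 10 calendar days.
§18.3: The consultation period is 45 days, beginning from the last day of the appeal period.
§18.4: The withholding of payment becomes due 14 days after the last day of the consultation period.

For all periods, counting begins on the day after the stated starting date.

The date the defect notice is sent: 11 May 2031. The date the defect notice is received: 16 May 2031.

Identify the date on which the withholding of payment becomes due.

13 August 2031

The last day of the remediation period: 20 calendar days after 16 May 2031 is 5 June 2031.
The last day of the appeal period: 5 June 2031 + 10 days = 15 June 2031.
The last day of the consultation period: 15 June 2031 + 45 days = 30 July 2031.
The date on which the withholding of payment becomes due: 30 July 2031 + 14 days = 13 August 2031.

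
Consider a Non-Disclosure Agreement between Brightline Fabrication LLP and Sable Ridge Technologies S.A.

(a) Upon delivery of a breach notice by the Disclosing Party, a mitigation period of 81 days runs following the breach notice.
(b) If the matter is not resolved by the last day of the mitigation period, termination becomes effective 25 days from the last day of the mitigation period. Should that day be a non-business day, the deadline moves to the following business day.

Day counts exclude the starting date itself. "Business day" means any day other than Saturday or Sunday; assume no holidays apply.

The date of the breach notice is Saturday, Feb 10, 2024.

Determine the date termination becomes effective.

Adding 81 calendar days to Feb 10, 2024 gives May 1, 2024, which is the last day of the mitigation period.
The date termination becomes effective: 25 calendar days after May 1, 2024 is May 26, 2024. That falls on a Sunday, so it rolls to the next business day, Monday, May 27, 2024.

May 27, 2024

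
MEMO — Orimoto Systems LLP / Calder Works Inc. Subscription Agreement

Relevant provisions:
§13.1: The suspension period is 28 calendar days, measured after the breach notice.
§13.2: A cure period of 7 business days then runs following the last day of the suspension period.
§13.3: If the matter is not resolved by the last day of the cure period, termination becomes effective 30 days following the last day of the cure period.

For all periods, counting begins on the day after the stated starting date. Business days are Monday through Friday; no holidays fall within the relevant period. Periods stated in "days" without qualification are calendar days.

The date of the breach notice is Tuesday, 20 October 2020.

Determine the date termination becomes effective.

26 December 2020

Adding 28 calendar days to 20 October 2020 gives 17 November 2020, which is the last day of the suspension period.
The last day of the cure period: 7 business days after Tuesday, 17 November 2020, skipping weekends — Nov 18, Nov 19, Nov 20, Nov 23, Nov 24, Nov 25, Nov 26 — lands on Thursday, 26 November 2020.
The date termination becomes effective: 30 calendar days after 26 November 2020 is 26 December 2020.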